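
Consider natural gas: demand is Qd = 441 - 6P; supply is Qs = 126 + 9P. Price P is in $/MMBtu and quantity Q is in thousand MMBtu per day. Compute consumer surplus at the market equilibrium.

Consumer surplus = 8268.75

Equating demand and supply, 441 - 6P = 126 + 9P gives 15P = 315, so P* = 21.
Plugging P* into demand: Q* = 441 - 6(21) = 315.
Demand choke price (Qd = 0): P = 441/6 = 73.5. Consumer surplus = ½ × (73.5 - 21) × 315 = 8268.75.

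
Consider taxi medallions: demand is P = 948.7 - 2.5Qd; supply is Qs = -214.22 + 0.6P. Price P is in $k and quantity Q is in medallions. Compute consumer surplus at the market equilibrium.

Rewriting in direct form: Qd = 379.48 - 0.4P.
Equating demand and supply, 379.48 - 0.4P = -214.22 + 0.6P gives P = 593.7, so P* = 593.7.
From the demand curve, Q* = 379.48 - 0.4(593.7) = 142.
Demand choke price (Qd = 0): P = 379.48/0.4 = 948.7. Consumer surplus = ½ × (948.7 - 593.7) × 142 = 25205.

Consumer surplus = 25205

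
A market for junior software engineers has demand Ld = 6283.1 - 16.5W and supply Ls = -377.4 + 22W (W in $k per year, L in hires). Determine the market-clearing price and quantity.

W* = 173, L* = 3428.6

Equating demand and supply, 6283.1 - 16.5W = -377.4 + 22W gives 38.5W = 6660.5, so W* = 173.
Then L* = 6283.1 - 16.5(173) = 3428.6.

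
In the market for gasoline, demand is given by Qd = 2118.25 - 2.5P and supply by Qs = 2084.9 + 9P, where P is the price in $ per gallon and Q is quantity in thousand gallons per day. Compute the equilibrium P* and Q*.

P* = 2.9, Q* = 2111

Equating demand and supply, 2118.25 - 2.5P = 2084.9 + 9P gives 11.5P = 33.35, so P* = 2.9.
From the demand curve, Q* = 2118.25 - 2.5(2.9) = 2111.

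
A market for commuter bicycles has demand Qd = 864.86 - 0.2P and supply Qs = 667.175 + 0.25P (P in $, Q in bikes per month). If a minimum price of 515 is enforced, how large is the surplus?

Evaluating both curves at the floor price 515 gives Qd = 761.86, Qs = 795.925.
Surplus = Qs - Qd = 795.925 - 761.86 = 34.065.

Surplus = 34.065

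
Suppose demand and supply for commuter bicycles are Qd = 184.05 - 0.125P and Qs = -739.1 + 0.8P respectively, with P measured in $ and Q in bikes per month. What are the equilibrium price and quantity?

P* = 998, Q* = 59.3

Equating demand and supply, 184.05 - 0.125P = -739.1 + 0.8P gives 0.925P = 923.15, so P* = 998.
Then Q* = 184.05 - 0.125(998) = 59.3.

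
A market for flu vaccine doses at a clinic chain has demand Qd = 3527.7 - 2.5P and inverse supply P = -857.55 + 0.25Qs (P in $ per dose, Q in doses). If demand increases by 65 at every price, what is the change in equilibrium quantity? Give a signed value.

In direct form, Qs = 3430.2 + 4P.
At equilibrium Qd = Qs, so 3527.7 - 2.5P = 3430.2 + 4P; collecting terms, 97.5 = 6.5P and P* = 15.
Then Q* = 3527.7 - 2.5(15) = 3490.2.
After the shift, demand is Qd = 3592.7 - 2.5P.
New equilibrium: 162.5 = 6.5P, so P = 25 and Q = 3530.2.
ΔQ = 3530.2 - 3490.2 = 40.

ΔQ = 40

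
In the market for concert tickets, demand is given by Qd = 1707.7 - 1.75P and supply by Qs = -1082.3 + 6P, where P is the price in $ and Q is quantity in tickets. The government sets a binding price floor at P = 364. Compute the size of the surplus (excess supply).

Surplus = 31

With P fixed at 364, quantity demanded is 1070.7 and quantity supplied is 1101.7.
Surplus = Qs - Qd = 1101.7 - 1070.7 = 31.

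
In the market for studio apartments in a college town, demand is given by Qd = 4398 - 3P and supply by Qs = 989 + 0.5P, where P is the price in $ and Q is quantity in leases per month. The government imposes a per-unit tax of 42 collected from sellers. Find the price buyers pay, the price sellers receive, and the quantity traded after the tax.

The tax drives a wedge P_b - P_s = 42. Substituting P_s = P_b - 42 into supply: Qs = 968 + 0.5P_b.
Market clearing requires 4398 - 3P_b = 968 + 0.5P_b; hence 3430 = 3.5P_b and P_b = 980.
So P_s = 938 and the quantity traded is Q = 4398 - 3(980) = 1458.

P_b = 980, P_s = 938, Q = 1458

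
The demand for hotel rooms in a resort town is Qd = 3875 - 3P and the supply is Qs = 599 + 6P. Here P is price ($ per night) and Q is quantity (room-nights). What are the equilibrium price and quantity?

P* = 364, Q* = 2783

Equating demand and supply, 3875 - 3P = 599 + 6P gives 9P = 3276, so P* = 364.
From the demand curve, Q* = 3875 - 3(364) = 2783.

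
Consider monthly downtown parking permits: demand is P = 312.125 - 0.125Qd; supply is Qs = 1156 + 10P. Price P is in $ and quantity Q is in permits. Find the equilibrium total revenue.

Total revenue = 141624.5

Solving each curve for Q: Qd = 2497 - 8P.
Set Qd = Qs: 2497 - 8P = 1156 + 10P, so 1341 = 18P and P* = 74.5.
Substitute back: Q* = 2497 - 8(74.5) = 1901.
Total revenue = P* × Q* = 74.5 × 1901 = 141624.5.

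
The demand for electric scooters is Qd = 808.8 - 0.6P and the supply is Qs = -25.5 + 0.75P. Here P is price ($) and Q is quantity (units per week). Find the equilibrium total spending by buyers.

Set Qd = Qs: 808.8 - 0.6P = -25.5 + 0.75P, so 834.3 = 1.35P and P* = 618.
Then Q* = 808.8 - 0.6(618) = 438.
Total spending by buyers = P* × Q* = 618 × 438 = 270684.

Total spending by buyers = 270684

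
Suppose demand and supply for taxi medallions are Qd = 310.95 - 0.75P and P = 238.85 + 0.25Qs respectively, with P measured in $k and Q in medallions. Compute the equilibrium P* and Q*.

P* = 266.6, Q* = 111

In direct form, Qs = -955.4 + 4P.
The market clears where 310.95 - 0.75P = -955.4 + 4P. Rearranging, 4.75P = 1266.35, hence P* = 266.6.
Then Q* = 310.95 - 0.75(266.6) = 111.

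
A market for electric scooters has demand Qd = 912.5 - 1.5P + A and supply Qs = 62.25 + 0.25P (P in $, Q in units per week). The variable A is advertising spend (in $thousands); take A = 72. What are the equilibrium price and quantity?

P* = 527, Q* = 194

With A = 72, demand is Qd = 984.5 - 1.5P.
The market clears where 984.5 - 1.5P = 62.25 + 0.25P. Rearranging, 1.75P = 922.25, hence P* = 527.
From the demand curve, Q* = 984.5 - 1.5(527) = 194.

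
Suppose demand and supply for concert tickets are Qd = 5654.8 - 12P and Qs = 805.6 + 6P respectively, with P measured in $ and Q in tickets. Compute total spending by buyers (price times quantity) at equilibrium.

Total spending by buyers = 652486.8

The market clears where 5654.8 - 12P = 805.6 + 6P. Rearranging, 18P = 4849.2, hence P* = 269.4.
Then Q* = 5654.8 - 12(269.4) = 2422.
Total spending by buyers = P* × Q* = 269.4 × 2422 = 652486.8.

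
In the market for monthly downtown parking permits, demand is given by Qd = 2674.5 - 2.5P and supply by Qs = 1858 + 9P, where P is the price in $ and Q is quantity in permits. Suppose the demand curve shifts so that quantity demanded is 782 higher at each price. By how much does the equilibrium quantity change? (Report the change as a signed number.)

At equilibrium Qd = Qs, so 2674.5 - 2.5P = 1858 + 9P; collecting terms, 816.5 = 11.5P and P* = 71.
Plugging P* into demand: Q* = 2674.5 - 2.5(71) = 2497.
After the shift, demand is Qd = 3456.5 - 2.5P.
The new intersection has 1598.5 = 11.5P, i.e. P = 139, Q = 3109.
ΔQ = 3109 - 2497 = 612.

ΔQ = 612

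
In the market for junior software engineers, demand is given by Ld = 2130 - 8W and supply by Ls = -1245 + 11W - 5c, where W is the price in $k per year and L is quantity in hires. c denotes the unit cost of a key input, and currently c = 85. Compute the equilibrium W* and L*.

W* = 200, L* = 530

With c = 85, supply is Ls = -1670 + 11W.
At equilibrium Ld = Ls, so 2130 - 8W = -1670 + 11W; collecting terms, 3800 = 19W and W* = 200.
From the demand curve, L* = 2130 - 8(200) = 530.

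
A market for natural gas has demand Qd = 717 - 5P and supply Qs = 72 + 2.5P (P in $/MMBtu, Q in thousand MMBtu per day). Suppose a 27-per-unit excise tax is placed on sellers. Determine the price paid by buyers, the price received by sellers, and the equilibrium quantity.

P_b = 95, P_s = 68, Q = 242

With a tax of 27 on sellers, they supply based on the net price P_s = P_b - 27, so Qs = 4.5 + 2.5P_b.
Market clearing requires 717 - 5P_b = 4.5 + 2.5P_b; hence 712.5 = 7.5P_b and P_b = 95.
Then P_s = 95 - 27 = 68 and Q = 717 - 5(95) = 242.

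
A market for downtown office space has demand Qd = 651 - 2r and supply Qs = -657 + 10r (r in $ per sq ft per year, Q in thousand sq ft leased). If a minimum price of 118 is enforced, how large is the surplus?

With r fixed at 118, quantity demanded is 415 and quantity supplied is 523.
Surplus = Qs - Qd = 523 - 415 = 108.

Surplus = 108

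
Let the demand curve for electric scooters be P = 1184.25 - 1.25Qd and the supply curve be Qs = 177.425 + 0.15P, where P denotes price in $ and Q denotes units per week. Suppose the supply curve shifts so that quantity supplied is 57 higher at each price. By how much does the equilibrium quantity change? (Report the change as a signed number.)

ΔQ = 48

In direct form, Qd = 947.4 - 0.8P.
Equating demand and supply, 947.4 - 0.8P = 177.425 + 0.15P gives 0.95P = 769.975, so P* = 810.5.
Then Q* = 947.4 - 0.8(810.5) = 299.
After the shift, supply is Qs = 234.425 + 0.15P.
The new intersection has 712.975 = 0.95P, i.e. P = 750.5, Q = 347.
ΔQ = 347 - 299 = 48.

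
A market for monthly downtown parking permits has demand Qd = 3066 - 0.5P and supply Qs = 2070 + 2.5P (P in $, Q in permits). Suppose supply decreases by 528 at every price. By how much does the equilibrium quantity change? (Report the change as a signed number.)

ΔQ = -88

At equilibrium Qd = Qs, so 3066 - 0.5P = 2070 + 2.5P; collecting terms, 996 = 3P and P* = 332.
From the demand curve, Q* = 3066 - 0.5(332) = 2900.
After the shift, supply is Qs = 1542 + 2.5P.
The new intersection has 1524 = 3P, i.e. P = 508, Q = 2812.
ΔQ = 2812 - 2900 = -88.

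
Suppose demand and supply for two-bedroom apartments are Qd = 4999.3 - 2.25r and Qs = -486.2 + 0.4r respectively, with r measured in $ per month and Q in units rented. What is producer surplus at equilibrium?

Equating demand and supply, 4999.3 - 2.25r = -486.2 + 0.4r gives 2.65r = 5485.5, so r* = 2070.
Plugging r* into demand: Q* = 4999.3 - 2.25(2070) = 341.8.
Supply choke price (Qs = 0): r = 1215.5. Producer surplus = ½ × (2070 - 1215.5) × 341.8 = 146034.05.

Producer surplus = 146034.05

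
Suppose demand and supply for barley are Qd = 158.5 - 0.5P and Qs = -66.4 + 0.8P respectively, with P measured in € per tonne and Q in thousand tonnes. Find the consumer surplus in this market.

Consumer surplus = 5184

Set Qd = Qs: 158.5 - 0.5P = -66.4 + 0.8P, so 224.9 = 1.3P and P* = 173.
Plugging P* into demand: Q* = 158.5 - 0.5(173) = 72.
Demand choke price (Qd = 0): P = 158.5/0.5 = 317. Consumer surplus = ½ × (317 - 173) × 72 = 5184.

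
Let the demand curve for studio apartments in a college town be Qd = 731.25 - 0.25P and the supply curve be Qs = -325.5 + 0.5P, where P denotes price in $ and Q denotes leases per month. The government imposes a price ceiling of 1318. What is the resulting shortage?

Shortage = 68.25

Evaluating both curves at the ceiling price 1318 gives Qd = 401.75, Qs = 333.5.
Shortage = Qd - Qs = 401.75 - 333.5 = 68.25.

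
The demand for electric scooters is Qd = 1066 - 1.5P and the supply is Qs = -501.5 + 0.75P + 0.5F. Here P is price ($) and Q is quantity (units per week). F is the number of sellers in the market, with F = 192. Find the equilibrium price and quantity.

P* = 654, Q* = 85

With F = 192, supply is Qs = -405.5 + 0.75P.
Equating demand and supply, 1066 - 1.5P = -405.5 + 0.75P gives 2.25P = 1471.5, so P* = 654.
Then Q* = 1066 - 1.5(654) = 85.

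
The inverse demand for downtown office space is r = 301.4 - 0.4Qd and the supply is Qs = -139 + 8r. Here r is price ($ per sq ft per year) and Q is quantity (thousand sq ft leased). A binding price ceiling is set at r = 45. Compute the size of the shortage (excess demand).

Shortage = 420

Rewriting in direct form: Qd = 753.5 - 2.5r.
Evaluating both curves at the ceiling price 45 gives Qd = 641, Qs = 221.
Shortage = Qd - Qs = 641 - 221 = 420.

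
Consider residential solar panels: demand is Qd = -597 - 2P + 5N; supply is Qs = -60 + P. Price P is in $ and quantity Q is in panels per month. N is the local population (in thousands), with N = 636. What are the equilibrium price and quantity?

P* = 881, Q* = 821

With N = 636, demand is Qd = 2583 - 2P.
At equilibrium Qd = Qs, so 2583 - 2P = -60 + P; collecting terms, 2643 = 3P and P* = 881.
Substitute back: Q* = 2583 - 2(881) = 821.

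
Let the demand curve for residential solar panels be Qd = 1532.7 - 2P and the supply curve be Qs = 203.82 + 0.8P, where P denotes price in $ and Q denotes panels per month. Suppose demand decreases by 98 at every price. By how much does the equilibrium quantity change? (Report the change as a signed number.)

ΔQ = -28

The market clears where 1532.7 - 2P = 203.82 + 0.8P. Rearranging, 2.8P = 1328.88, hence P* = 474.6.
Then Q* = 1532.7 - 2(474.6) = 583.5.
After the shift, demand is Qd = 1434.7 - 2P.
The new intersection has 1230.88 = 2.8P, i.e. P = 439.6, Q = 555.5.
ΔQ = 555.5 - 583.5 = -28.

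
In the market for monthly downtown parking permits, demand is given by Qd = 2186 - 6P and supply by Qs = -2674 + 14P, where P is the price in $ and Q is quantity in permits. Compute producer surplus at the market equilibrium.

The market clears where 2186 - 6P = -2674 + 14P. Rearranging, 20P = 4860, hence P* = 243.
Plugging P* into demand: Q* = 2186 - 6(243) = 728.
Supply choke price (Qs = 0): P = 191. Producer surplus = ½ × (243 - 191) × 728 = 18928.

Producer surplus = 18928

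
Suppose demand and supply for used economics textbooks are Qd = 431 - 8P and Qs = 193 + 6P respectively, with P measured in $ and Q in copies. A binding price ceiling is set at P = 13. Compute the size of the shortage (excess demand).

Shortage = 56

At P = 13: Qd = 327 and Qs = 271.
Shortage = Qd - Qs = 327 - 271 = 56.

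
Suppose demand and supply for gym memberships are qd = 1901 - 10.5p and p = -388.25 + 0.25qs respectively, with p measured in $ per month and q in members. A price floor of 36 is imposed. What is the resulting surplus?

Inverting to quantity form: qs = 1553 + 4p.
With p fixed at 36, quantity demanded is 1523 and quantity supplied is 1697.
Surplus = qs - qd = 1697 - 1523 = 174.

Surplus = 174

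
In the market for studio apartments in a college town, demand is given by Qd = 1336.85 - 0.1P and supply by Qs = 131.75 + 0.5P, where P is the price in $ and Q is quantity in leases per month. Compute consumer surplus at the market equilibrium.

Set Qd = Qs: 1336.85 - 0.1P = 131.75 + 0.5P, so 1205.1 = 0.6P and P* = 2008.5.
Substitute back: Q* = 1336.85 - 0.1(2008.5) = 1136.
Demand choke price (Qd = 0): P = 1336.85/0.1 = 13368.5. Consumer surplus = ½ × (13368.5 - 2008.5) × 1136 = 6452480.

Consumer surplus = 6452480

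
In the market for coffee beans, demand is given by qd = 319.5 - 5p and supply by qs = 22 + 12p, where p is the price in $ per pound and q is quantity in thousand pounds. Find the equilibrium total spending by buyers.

At equilibrium qd = qs, so 319.5 - 5p = 22 + 12p; collecting terms, 297.5 = 17p and p* = 17.5.
From the demand curve, q* = 319.5 - 5(17.5) = 232.
Total spending by buyers = p* × q* = 17.5 × 232 = 4060.

Total spending by buyers = 4060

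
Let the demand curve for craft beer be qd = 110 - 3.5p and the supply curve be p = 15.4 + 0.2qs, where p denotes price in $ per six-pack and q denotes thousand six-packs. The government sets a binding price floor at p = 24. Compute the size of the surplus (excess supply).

Surplus = 17

Inverting to quantity form: qs = -77 + 5p.
At p = 24: qd = 26 and qs = 43.
Surplus = qs - qd = 43 - 26 = 17.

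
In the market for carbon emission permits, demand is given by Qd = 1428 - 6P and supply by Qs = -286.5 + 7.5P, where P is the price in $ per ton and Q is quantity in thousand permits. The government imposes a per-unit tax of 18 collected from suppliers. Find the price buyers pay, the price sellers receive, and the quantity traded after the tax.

With a tax of 18 on suppliers, they supply based on the net price P_s = P_b - 18, so Qs = -421.5 + 7.5P_b.
Equate demand and the shifted supply: 1428 - 6P_b = -421.5 + 7.5P_b, giving 13.5P_b = 1849.5, so P_b = 137.
So P_s = 119 and the quantity traded is Q = 1428 - 6(137) = 606.

P_b = 137, P_s = 119, Q = 606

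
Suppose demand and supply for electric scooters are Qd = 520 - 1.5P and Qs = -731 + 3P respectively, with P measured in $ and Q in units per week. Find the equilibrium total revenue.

Total revenue = 28634

The market clears where 520 - 1.5P = -731 + 3P. Rearranging, 4.5P = 1251, hence P* = 278.
Plugging P* into demand: Q* = 520 - 1.5(278) = 103.
Total revenue = P* × Q* = 278 × 103 = 28634.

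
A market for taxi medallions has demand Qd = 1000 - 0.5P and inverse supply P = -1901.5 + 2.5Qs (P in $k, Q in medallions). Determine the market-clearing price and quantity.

P* = 266, Q* = 867

In direct form, Qs = 760.6 + 0.4P.
Set Qd = Qs: 1000 - 0.5P = 760.6 + 0.4P, so 239.4 = 0.9P and P* = 266.
Plugging P* into demand: Q* = 1000 - 0.5(266) = 867.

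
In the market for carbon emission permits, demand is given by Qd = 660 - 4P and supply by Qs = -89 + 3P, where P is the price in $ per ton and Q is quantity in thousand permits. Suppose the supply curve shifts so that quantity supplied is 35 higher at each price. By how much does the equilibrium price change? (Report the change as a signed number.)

ΔP = -5

Set Qd = Qs: 660 - 4P = -89 + 3P, so 749 = 7P and P* = 107.
Substitute back: Q* = 660 - 4(107) = 232.
After the shift, supply is Qs = -54 + 3P.
New equilibrium: 714 = 7P, so P = 102 and Q = 252.
ΔP = 102 - 107 = -5.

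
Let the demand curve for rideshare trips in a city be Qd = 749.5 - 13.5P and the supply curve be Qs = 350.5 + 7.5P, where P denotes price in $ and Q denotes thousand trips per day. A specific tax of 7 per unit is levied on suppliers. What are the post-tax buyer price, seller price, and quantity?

P_b = 21.5, P_s = 14.5, Q = 459.25

The tax drives a wedge P_b - P_s = 7. Substituting P_s = P_b - 7 into supply: Qs = 298 + 7.5P_b.
Market clearing requires 749.5 - 13.5P_b = 298 + 7.5P_b; hence 451.5 = 21P_b and P_b = 21.5.
Then P_s = 21.5 - 7 = 14.5 and Q = 749.5 - 13.5(21.5) = 459.25.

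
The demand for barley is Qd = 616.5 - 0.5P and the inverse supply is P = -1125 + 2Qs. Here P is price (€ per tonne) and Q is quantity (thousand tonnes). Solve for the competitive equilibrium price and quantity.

P* = 54, Q* = 589.5

Inverting to quantity form: Qs = 562.5 + 0.5P.
Equating demand and supply, 616.5 - 0.5P = 562.5 + 0.5P gives P = 54, so P* = 54.
Plugging P* into demand: Q* = 616.5 - 0.5(54) = 589.5.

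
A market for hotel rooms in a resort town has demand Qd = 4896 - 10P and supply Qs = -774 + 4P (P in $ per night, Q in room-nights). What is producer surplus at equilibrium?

Producer surplus = 89464.5

Set Qd = Qs: 4896 - 10P = -774 + 4P, so 5670 = 14P and P* = 405.
Then Q* = 4896 - 10(405) = 846.
Supply choke price (Qs = 0): P = 193.5. Producer surplus = ½ × (405 - 193.5) × 846 = 89464.5.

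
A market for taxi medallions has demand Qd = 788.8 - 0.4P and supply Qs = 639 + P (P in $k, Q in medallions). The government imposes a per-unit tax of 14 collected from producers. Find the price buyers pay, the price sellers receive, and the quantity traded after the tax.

P_b = 117, P_s = 103, Q = 742

With a tax of 14 on producers, they supply based on the net price P_s = P_b - 14, so Qs = 625 + P_b.
Set Qd = Qs: 788.8 - 0.4P_b = 625 + P_b, so 163.8 = 1.4P_b and P_b = 117.
So P_s = 103 and the quantity traded is Q = 788.8 - 0.4(117) = 742.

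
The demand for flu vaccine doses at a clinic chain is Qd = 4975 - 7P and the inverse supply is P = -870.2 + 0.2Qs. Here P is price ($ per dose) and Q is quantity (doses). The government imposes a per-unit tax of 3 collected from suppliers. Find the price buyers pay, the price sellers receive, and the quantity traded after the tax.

P_b = 53.25, P_s = 50.25, Q = 4602.25

Solving each curve for Q: Qs = 4351 + 5P.
With a tax of 3 on suppliers, they supply based on the net price P_s = P_b - 3, so Qs = 4336 + 5P_b.
Market clearing requires 4975 - 7P_b = 4336 + 5P_b; hence 639 = 12P_b and P_b = 53.25.
So P_s = 50.25 and the quantity traded is Q = 4975 - 7(53.25) = 4602.25.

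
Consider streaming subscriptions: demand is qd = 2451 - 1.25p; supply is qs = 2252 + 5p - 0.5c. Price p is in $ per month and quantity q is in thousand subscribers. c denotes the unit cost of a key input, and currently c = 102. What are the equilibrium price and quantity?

With c = 102, supply is qs = 2201 + 5p.
The market clears where 2451 - 1.25p = 2201 + 5p. Rearranging, 6.25p = 250, hence p* = 40.
Substitute back: q* = 2451 - 1.25(40) = 2401.

p* = 40, q* = 2401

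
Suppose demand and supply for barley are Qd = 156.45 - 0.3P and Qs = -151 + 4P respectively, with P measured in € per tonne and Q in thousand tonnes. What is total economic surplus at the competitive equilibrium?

Total surplus = 32653.125

Equating demand and supply, 156.45 - 0.3P = -151 + 4P gives 4.3P = 307.45, so P* = 71.5.
Then Q* = 156.45 - 0.3(71.5) = 135.
Demand choke price = 521.5; supply choke price = 37.75. CS = ½(521.5 - 71.5)(135) = 30375; PS = ½(71.5 - 37.75)(135) = 2278.125. Total surplus = 32653.125.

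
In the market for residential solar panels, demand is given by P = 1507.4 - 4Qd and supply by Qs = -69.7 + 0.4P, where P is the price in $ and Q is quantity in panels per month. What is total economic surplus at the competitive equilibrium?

Rewriting in direct form: Qd = 376.85 - 0.25P.
At equilibrium Qd = Qs, so 376.85 - 0.25P = -69.7 + 0.4P; collecting terms, 446.55 = 0.65P and P* = 687.
Then Q* = 376.85 - 0.25(687) = 205.1.
Demand choke price = 1507.4; supply choke price = 174.25. CS = ½(1507.4 - 687)(205.1) = 84132.02; PS = ½(687 - 174.25)(205.1) = 52582.5125. Total surplus = 136714.5325.

Total surplus = 136714.5325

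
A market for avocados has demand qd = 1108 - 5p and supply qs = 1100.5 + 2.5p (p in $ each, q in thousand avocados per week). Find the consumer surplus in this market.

Consumer surplus = 121660.9

The market clears where 1108 - 5p = 1100.5 + 2.5p. Rearranging, 7.5p = 7.5, hence p* = 1.
Plugging p* into demand: q* = 1108 - 5(1) = 1103.
Demand choke price (qd = 0): p = 1108/5 = 221.6. Consumer surplus = ½ × (221.6 - 1) × 1103 = 121660.9.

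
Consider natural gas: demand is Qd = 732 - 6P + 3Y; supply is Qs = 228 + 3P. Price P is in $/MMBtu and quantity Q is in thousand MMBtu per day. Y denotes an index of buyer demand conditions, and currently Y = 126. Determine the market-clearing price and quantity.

P* = 98, Q* = 522

With Y = 126, demand is Qd = 1110 - 6P.
At equilibrium Qd = Qs, so 1110 - 6P = 228 + 3P; collecting terms, 882 = 9P and P* = 98.
Substitute back: Q* = 1110 - 6(98) = 522.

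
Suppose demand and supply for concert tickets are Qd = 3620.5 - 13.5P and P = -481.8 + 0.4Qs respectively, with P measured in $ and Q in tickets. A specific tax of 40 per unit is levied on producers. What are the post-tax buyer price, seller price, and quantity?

P_b = 157.25, P_s = 117.25, Q = 1497.625

Rewriting in direct form: Qs = 1204.5 + 2.5P.
Producers keep P_s = P_b - 40 per unit, so supply in terms of the buyer price is Qs = 1104.5 + 2.5P_b.
Market clearing requires 3620.5 - 13.5P_b = 1104.5 + 2.5P_b; hence 2516 = 16P_b and P_b = 157.25.
Then P_s = 157.25 - 40 = 117.25 and Q = 3620.5 - 13.5(157.25) = 1497.625.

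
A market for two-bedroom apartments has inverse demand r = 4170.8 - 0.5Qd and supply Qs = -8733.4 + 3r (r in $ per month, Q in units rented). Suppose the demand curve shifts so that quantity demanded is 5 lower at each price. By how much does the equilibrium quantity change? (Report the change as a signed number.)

In direct form, Qd = 8341.6 - 2r.
The market clears where 8341.6 - 2r = -8733.4 + 3r. Rearranging, 5r = 17075, hence r* = 3415.
From the demand curve, Q* = 8341.6 - 2(3415) = 1511.6.
After the shift, demand is Qd = 8336.6 - 2r.
New equilibrium: 17070 = 5r, so r = 3414 and Q = 1508.6.
ΔQ = 1508.6 - 1511.6 = -3.

ΔQ = -3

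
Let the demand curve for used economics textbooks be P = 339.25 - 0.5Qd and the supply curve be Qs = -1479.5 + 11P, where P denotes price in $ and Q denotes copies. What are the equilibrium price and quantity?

P* = 166, Q* = 346.5

Inverting to quantity form: Qd = 678.5 - 2P.
At equilibrium Qd = Qs, so 678.5 - 2P = -1479.5 + 11P; collecting terms, 2158 = 13P and P* = 166.
Substitute back: Q* = 678.5 - 2(166) = 346.5.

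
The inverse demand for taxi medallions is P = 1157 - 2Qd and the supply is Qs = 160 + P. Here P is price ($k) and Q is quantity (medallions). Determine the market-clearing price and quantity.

P* = 279, Q* = 439

In direct form, Qd = 578.5 - 0.5P.
At equilibrium Qd = Qs, so 578.5 - 0.5P = 160 + P; collecting terms, 418.5 = 1.5P and P* = 279.
Substitute back: Q* = 578.5 - 0.5(279) = 439.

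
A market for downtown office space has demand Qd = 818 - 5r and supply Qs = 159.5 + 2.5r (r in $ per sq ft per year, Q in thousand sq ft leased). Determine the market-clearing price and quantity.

At equilibrium Qd = Qs, so 818 - 5r = 159.5 + 2.5r; collecting terms, 658.5 = 7.5r and r* = 87.8.
Substitute back: Q* = 818 - 5(87.8) = 379.

r* = 87.8, Q* = 379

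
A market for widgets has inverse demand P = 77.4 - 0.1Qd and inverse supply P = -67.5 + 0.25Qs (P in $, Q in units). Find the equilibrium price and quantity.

P* = 36, Q* = 414

Solving each curve for Q: Qd = 774 - 10P and Qs = 270 + 4P.
The market clears where 774 - 10P = 270 + 4P. Rearranging, 14P = 504, hence P* = 36.
Substitute back: Q* = 774 - 10(36) = 414.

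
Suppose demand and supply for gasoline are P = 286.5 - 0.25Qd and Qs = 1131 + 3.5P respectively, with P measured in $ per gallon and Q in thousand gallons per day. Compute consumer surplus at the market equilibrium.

In direct form, Qd = 1146 - 4P.
The market clears where 1146 - 4P = 1131 + 3.5P. Rearranging, 7.5P = 15, hence P* = 2.
Then Q* = 1146 - 4(2) = 1138.
Demand choke price (Qd = 0): P = 1146/4 = 286.5. Consumer surplus = ½ × (286.5 - 2) × 1138 = 161880.5.

Consumer surplus = 161880.5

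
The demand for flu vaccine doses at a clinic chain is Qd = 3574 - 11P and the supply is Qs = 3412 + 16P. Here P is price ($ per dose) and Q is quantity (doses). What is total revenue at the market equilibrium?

At equilibrium Qd = Qs, so 3574 - 11P = 3412 + 16P; collecting terms, 162 = 27P and P* = 6.
Then Q* = 3574 - 11(6) = 3508.
Total revenue = P* × Q* = 6 × 3508 = 21048.

Total revenue = 21048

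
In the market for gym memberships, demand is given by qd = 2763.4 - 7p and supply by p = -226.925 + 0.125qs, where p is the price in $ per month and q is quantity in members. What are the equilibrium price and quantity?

Inverting to quantity form: qs = 1815.4 + 8p.
The market clears where 2763.4 - 7p = 1815.4 + 8p. Rearranging, 15p = 948, hence p* = 63.2.
Plugging p* into demand: q* = 2763.4 - 7(63.2) = 2321.

p* = 63.2, q* = 2321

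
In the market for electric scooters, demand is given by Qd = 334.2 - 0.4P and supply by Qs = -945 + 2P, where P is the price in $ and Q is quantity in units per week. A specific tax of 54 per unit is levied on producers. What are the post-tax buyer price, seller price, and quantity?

P_b = 578, P_s = 524, Q = 103

Producers keep P_s = P_b - 54 per unit, so supply in terms of the buyer price is Qs = -1053 + 2P_b.
Equate demand and the shifted supply: 334.2 - 0.4P_b = -1053 + 2P_b, giving 2.4P_b = 1387.2, so P_b = 578.
Then P_s = 578 - 54 = 524 and Q = 334.2 - 0.4(578) = 103.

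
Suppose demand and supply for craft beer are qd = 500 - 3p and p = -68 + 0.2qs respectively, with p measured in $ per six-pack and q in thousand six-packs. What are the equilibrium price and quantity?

p* = 20, q* = 440

In direct form, qs = 340 + 5p.
The market clears where 500 - 3p = 340 + 5p. Rearranging, 8p = 160, hence p* = 20.
Substitute back: q* = 500 - 3(20) = 440.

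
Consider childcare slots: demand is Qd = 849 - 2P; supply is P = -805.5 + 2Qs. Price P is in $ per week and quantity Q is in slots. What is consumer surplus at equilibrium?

Consumer surplus = 60516

Rewriting in direct form: Qs = 402.75 + 0.5P.
At equilibrium Qd = Qs, so 849 - 2P = 402.75 + 0.5P; collecting terms, 446.25 = 2.5P and P* = 178.5.
Then Q* = 849 - 2(178.5) = 492.
Demand choke price (Qd = 0): P = 849/2 = 424.5. Consumer surplus = ½ × (424.5 - 178.5) × 492 = 60516.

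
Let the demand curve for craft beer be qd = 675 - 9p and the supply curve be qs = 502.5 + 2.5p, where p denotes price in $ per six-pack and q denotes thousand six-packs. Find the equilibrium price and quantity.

The market clears where 675 - 9p = 502.5 + 2.5p. Rearranging, 11.5p = 172.5, hence p* = 15.
From the demand curve, q* = 675 - 9(15) = 540.

p* = 15, q* = 540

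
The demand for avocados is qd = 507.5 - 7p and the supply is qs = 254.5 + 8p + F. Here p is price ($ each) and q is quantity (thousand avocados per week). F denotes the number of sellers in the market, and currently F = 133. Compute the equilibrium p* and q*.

With F = 133, supply is qs = 387.5 + 8p.
Set qd = qs: 507.5 - 7p = 387.5 + 8p, so 120 = 15p and p* = 8.
Plugging p* into demand: q* = 507.5 - 7(8) = 451.5.

p* = 8, q* = 451.5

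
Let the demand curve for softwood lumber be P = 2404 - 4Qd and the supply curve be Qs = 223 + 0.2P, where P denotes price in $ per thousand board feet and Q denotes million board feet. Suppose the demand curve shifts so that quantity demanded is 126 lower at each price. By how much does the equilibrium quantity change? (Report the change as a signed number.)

ΔQ = -56

In direct form, Qd = 601 - 0.25P.
Set Qd = Qs: 601 - 0.25P = 223 + 0.2P, so 378 = 0.45P and P* = 840.
Then Q* = 601 - 0.25(840) = 391.
After the shift, demand is Qd = 475 - 0.25P.
Re-solving, 0.45P = 252 gives P = 560 and Q = 335.
ΔQ = 335 - 391 = -56.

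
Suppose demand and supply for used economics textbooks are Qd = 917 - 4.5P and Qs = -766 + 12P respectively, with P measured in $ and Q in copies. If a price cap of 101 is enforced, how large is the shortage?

At P = 101: Qd = 462.5 and Qs = 446.
Shortage = Qd - Qs = 462.5 - 446 = 16.5.

Shortage = 16.5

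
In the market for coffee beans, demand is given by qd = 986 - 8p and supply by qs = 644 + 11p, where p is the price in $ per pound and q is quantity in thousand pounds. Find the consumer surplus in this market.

At equilibrium qd = qs, so 986 - 8p = 644 + 11p; collecting terms, 342 = 19p and p* = 18.
Substitute back: q* = 986 - 8(18) = 842.
Demand choke price (qd = 0): p = 986/8 = 123.25. Consumer surplus = ½ × (123.25 - 18) × 842 = 44310.25.

Consumer surplus = 44310.25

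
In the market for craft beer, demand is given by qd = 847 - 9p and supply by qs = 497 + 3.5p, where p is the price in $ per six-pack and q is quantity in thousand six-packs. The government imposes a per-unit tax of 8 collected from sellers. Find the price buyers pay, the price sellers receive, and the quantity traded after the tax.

With a tax of 8 on sellers, they supply based on the net price p_s = p_b - 8, so qs = 469 + 3.5p_b.
Set qd = qs: 847 - 9p_b = 469 + 3.5p_b, so 378 = 12.5p_b and p_b = 30.24.
Then p_s = 30.24 - 8 = 22.24 and q = 847 - 9(30.24) = 574.84.

p_b = 30.24, p_s = 22.24, q = 574.84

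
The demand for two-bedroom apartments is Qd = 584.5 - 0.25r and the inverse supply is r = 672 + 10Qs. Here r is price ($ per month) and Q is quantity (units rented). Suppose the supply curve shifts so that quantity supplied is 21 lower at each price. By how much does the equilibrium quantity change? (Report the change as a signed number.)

ΔQ = -15

Solving each curve for Q: Qs = -67.2 + 0.1r.
The market clears where 584.5 - 0.25r = -67.2 + 0.1r. Rearranging, 0.35r = 651.7, hence r* = 1862.
Plugging r* into demand: Q* = 584.5 - 0.25(1862) = 119.
After the shift, supply is Qs = -88.2 + 0.1r.
Re-solving, 0.35r = 672.7 gives r = 1922 and Q = 104.
ΔQ = 104 - 119 = -15.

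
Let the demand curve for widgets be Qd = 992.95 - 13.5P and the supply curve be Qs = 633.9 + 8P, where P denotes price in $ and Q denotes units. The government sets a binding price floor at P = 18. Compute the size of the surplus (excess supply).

With P fixed at 18, quantity demanded is 749.95 and quantity supplied is 777.9.
Surplus = Qs - Qd = 777.9 - 749.95 = 27.95.

Surplus = 27.95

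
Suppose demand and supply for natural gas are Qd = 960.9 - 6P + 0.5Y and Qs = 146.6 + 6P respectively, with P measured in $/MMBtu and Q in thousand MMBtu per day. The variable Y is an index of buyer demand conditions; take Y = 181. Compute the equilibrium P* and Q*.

With Y = 181, demand is Qd = 1051.4 - 6P.
At equilibrium Qd = Qs, so 1051.4 - 6P = 146.6 + 6P; collecting terms, 904.8 = 12P and P* = 75.4.
Substitute back: Q* = 1051.4 - 6(75.4) = 599.

P* = 75.4, Q* = 599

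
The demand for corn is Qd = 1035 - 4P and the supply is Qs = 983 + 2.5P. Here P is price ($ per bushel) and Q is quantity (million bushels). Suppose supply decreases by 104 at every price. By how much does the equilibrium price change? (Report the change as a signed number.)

At equilibrium Qd = Qs, so 1035 - 4P = 983 + 2.5P; collecting terms, 52 = 6.5P and P* = 8.
Then Q* = 1035 - 4(8) = 1003.
After the shift, supply is Qs = 879 + 2.5P.
The new intersection has 156 = 6.5P, i.e. P = 24, Q = 939.
ΔP = 24 - 8 = 16.

ΔP = 16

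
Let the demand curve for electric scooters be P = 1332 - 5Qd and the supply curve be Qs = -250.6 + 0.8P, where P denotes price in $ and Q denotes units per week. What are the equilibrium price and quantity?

Inverting to quantity form: Qd = 266.4 - 0.2P.
Set Qd = Qs: 266.4 - 0.2P = -250.6 + 0.8P, so 517 = P and P* = 517.
Then Q* = 266.4 - 0.2(517) = 163.

P* = 517, Q* = 163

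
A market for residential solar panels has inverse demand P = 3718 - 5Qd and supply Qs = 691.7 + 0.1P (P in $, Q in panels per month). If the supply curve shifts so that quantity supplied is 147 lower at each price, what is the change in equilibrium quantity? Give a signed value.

ΔQ = -98

In direct form, Qd = 743.6 - 0.2P.
The market clears where 743.6 - 0.2P = 691.7 + 0.1P. Rearranging, 0.3P = 51.9, hence P* = 173.
Plugging P* into demand: Q* = 743.6 - 0.2(173) = 709.
After the shift, supply is Qs = 544.7 + 0.1P.
Re-solving, 0.3P = 198.9 gives P = 663 and Q = 611.
ΔQ = 611 - 709 = -98.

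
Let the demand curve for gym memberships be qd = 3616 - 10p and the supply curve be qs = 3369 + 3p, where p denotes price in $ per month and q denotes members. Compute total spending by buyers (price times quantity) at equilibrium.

Total spending by buyers = 65094

The market clears where 3616 - 10p = 3369 + 3p. Rearranging, 13p = 247, hence p* = 19.
Then q* = 3616 - 10(19) = 3426.
Total spending by buyers = p* × q* = 19 × 3426 = 65094.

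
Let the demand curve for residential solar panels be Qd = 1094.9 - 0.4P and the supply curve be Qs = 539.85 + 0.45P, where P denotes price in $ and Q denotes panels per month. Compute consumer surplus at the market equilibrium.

Consumer surplus = 868819.6125

The market clears where 1094.9 - 0.4P = 539.85 + 0.45P. Rearranging, 0.85P = 555.05, hence P* = 653.
Substitute back: Q* = 1094.9 - 0.4(653) = 833.7.
Demand choke price (Qd = 0): P = 1094.9/0.4 = 2737.25. Consumer surplus = ½ × (2737.25 - 653) × 833.7 = 868819.6125.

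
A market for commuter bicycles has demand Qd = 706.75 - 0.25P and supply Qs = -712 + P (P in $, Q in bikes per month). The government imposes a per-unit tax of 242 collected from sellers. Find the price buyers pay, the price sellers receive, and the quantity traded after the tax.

P_b = 1328.6, P_s = 1086.6, Q = 374.6

The tax drives a wedge P_b - P_s = 242. Substituting P_s = P_b - 242 into supply: Qs = -954 + P_b.
Market clearing requires 706.75 - 0.25P_b = -954 + P_b; hence 1660.75 = 1.25P_b and P_b = 1328.6.
Then P_s = 1328.6 - 242 = 1086.6 and Q = 706.75 - 0.25(1328.6) = 374.6.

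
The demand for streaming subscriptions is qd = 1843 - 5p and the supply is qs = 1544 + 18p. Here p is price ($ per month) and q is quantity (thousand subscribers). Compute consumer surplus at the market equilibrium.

Consumer surplus = 316128.4

At equilibrium qd = qs, so 1843 - 5p = 1544 + 18p; collecting terms, 299 = 23p and p* = 13.
Substitute back: q* = 1843 - 5(13) = 1778.
Demand choke price (qd = 0): p = 1843/5 = 368.6. Consumer surplus = ½ × (368.6 - 13) × 1778 = 316128.4.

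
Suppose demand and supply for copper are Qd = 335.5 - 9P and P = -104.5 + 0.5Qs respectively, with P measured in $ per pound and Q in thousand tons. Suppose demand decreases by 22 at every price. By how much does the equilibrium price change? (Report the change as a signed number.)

Solving each curve for Q: Qs = 209 + 2P.
Set Qd = Qs: 335.5 - 9P = 209 + 2P, so 126.5 = 11P and P* = 11.5.
Substitute back: Q* = 335.5 - 9(11.5) = 232.
After the shift, demand is Qd = 313.5 - 9P.
The new intersection has 104.5 = 11P, i.e. P = 9.5, Q = 228.
ΔP = 9.5 - 11.5 = -2.

ΔP = -2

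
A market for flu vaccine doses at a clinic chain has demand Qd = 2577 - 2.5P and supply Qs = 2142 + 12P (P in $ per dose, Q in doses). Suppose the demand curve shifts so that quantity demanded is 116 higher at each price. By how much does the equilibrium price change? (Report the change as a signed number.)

ΔP = 8

At equilibrium Qd = Qs, so 2577 - 2.5P = 2142 + 12P; collecting terms, 435 = 14.5P and P* = 30.
Plugging P* into demand: Q* = 2577 - 2.5(30) = 2502.
After the shift, demand is Qd = 2693 - 2.5P.
Re-solving, 14.5P = 551 gives P = 38 and Q = 2598.
ΔP = 38 - 30 = 8.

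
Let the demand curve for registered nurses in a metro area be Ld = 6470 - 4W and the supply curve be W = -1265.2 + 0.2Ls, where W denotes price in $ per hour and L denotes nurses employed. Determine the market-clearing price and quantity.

W* = 16, L* = 6406

Inverting to quantity form: Ls = 6326 + 5W.
Equating demand and supply, 6470 - 4W = 6326 + 5W gives 9W = 144, so W* = 16.
Substitute back: L* = 6470 - 4(16) = 6406.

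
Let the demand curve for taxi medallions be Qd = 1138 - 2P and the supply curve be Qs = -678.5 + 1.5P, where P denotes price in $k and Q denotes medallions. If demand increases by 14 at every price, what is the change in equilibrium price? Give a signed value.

ΔP = 4

The market clears where 1138 - 2P = -678.5 + 1.5P. Rearranging, 3.5P = 1816.5, hence P* = 519.
Then Q* = 1138 - 2(519) = 100.
After the shift, demand is Qd = 1152 - 2P.
Re-solving, 3.5P = 1830.5 gives P = 523 and Q = 106.
ΔP = 523 - 519 = 4.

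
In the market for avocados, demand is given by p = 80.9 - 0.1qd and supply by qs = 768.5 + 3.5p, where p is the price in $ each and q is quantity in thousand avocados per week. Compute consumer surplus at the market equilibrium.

Rewriting in direct form: qd = 809 - 10p.
Equating demand and supply, 809 - 10p = 768.5 + 3.5p gives 13.5p = 40.5, so p* = 3.
Then q* = 809 - 10(3) = 779.
Demand choke price (qd = 0): p = 809/10 = 80.9. Consumer surplus = ½ × (80.9 - 3) × 779 = 30342.05.

Consumer surplus = 30342.05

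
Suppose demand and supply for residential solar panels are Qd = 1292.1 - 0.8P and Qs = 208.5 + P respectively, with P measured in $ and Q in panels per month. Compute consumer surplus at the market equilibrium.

Equating demand and supply, 1292.1 - 0.8P = 208.5 + P gives 1.8P = 1083.6, so P* = 602.
Then Q* = 1292.1 - 0.8(602) = 810.5.
Demand choke price (Qd = 0): P = 1292.1/0.8 = 1615.125. Consumer surplus = ½ × (1615.125 - 602) × 810.5 = 410568.90625.

Consumer surplus = 410568.90625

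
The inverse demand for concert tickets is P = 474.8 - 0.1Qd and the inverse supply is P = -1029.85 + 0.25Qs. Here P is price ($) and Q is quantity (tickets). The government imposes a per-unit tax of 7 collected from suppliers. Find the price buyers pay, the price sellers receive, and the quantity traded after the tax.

Solving each curve for Q: Qd = 4748 - 10P and Qs = 4119.4 + 4P.
Suppliers keep P_s = P_b - 7 per unit, so supply in terms of the buyer price is Qs = 4091.4 + 4P_b.
Equate demand and the shifted supply: 4748 - 10P_b = 4091.4 + 4P_b, giving 14P_b = 656.6, so P_b = 46.9.
So P_s = 39.9 and the quantity traded is Q = 4748 - 10(46.9) = 4279.

P_b = 46.9, P_s = 39.9, Q = 4279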